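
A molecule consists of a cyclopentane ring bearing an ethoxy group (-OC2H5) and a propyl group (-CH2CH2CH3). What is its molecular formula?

C10H20O

Atom tally by fragment:
  cyclopentane ring core → C:5 H:10
  (− 2 ring H displaced by substituents)
  + OC2H5 → C:2 H:5 O:1
  + CH2CH2CH3 → C:3 H:7
Element totals:
  C: 10
  H: 20
  O: 1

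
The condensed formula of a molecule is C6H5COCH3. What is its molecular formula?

C8H8O

Element totals:
  C: 8
  H: 8
  O: 1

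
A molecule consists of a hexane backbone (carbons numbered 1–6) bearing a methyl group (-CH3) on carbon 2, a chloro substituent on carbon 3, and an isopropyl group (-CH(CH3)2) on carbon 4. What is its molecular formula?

Atom tally by fragment:
  CH3 → C:1 H:3
  CH(CH3) → C:2 H:4
  CH(Cl) → C:1 H:1 Cl:1
  CH(CH(CH3)2) → C:4 H:8
  CH2 → C:1 H:2
  CH3 → C:1 H:3
Element totals:
  C: 10
  H: 21
  Cl: 1

C10H21Cl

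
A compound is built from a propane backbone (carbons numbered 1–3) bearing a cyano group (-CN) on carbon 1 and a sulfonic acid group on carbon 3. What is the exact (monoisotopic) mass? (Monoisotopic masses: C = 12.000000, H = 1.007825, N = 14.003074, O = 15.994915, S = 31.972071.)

149.0147

Atom tally by fragment:
  NCCH2 → C:2 H:2 N:1
  CH2 → C:1 H:2
  CH2SO3H → C:1 H:3 S:1 O:3
Element totals:
  C: 4
  H: 7
  N: 1
  O: 3
  S: 1
Molecular formula: C4H7NO3S.
  M = 4(12.0) + 7(1.007825) + 14.003074 + 3(15.994915) + 31.972071
    = 48.000000 + 7.054775 + 14.003074 + 47.984745 + 31.972071 = 149.014665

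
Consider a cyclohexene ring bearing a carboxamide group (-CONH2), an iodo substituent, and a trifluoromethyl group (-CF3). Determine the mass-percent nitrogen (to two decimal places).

4.39%

Atom tally by fragment:
  cyclohexene ring core → C:6 H:10
  (− 3 ring H displaced by substituents)
  + CONH2 → C:1 H:2 O:1 N:1
  + I → I:1
  + CF3 → C:1 F:3
Element totals:
  C: 8
  H: 9
  F: 3
  I: 1
  N: 1
  O: 1
Molecular formula: C8H9F3INO.
Molar mass = 319.064 g/mol.
Mass from N: 1 × 14.007 = 14.007 g/mol.
%N = 14.007 / 319.064 × 100 = 4.39%.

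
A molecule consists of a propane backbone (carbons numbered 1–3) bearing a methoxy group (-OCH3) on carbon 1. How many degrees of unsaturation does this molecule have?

0

Atom tally by fragment:
  CH3OCH2 → C:2 H:5 O:1
  CH2 → C:1 H:2
  CH3 → C:1 H:3
Element totals:
  C: 4
  H: 10
  O: 1
Molecular formula: C4H10O.
DoU = (2C + 2 + N − H − X) / 2 = (2·4 + 2 + 0 − 10 − 0) / 2 = 0.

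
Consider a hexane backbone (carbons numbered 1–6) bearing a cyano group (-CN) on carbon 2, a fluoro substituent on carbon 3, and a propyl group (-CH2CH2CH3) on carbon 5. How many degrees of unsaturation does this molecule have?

Atom tally by fragment:
  CH3 → C:1 H:3
  CH(CN) → C:2 H:1 N:1
  CH(F) → C:1 H:1 F:1
  CH2 → C:1 H:2
  CH(CH2CH2CH3) → C:4 H:8
  CH3 → C:1 H:3
Element totals:
  C: 10
  H: 18
  F: 1
  N: 1
Molecular formula: C10H18FN.
DoU = (2C + 2 + N − H − X) / 2 = (2·10 + 2 + 1 − 18 − 1) / 2 = 2.

2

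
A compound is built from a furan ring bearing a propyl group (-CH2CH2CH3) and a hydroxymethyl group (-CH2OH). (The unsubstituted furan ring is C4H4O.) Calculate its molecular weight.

140.18 g/mol

Atom tally by fragment:
  furan ring core → C:4 H:4 O:1
  (− 2 ring H displaced by substituents)
  + CH2CH2CH3 → C:3 H:7
  + CH2OH → C:1 H:3 O:1
Element totals:
  C: 8
  H: 12
  O: 2
Molecular formula: C8H12O2.
  M = 8(12.011) + 12(1.008) + 2(15.999)
    = 96.088 + 12.096 + 31.998 = 140.182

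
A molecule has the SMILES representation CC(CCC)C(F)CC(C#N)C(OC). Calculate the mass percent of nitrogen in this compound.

6.96%

Atom tally by fragment:
  CH3 → C:1 H:3
  CH(CH2CH2CH3) → C:4 H:8
  CH(F) → C:1 H:1 F:1
  CH2 → C:1 H:2
  CH(CN) → C:2 H:1 N:1
  CH2OCH3 → C:2 H:5 O:1
Element totals:
  C: 11
  H: 20
  F: 1
  N: 1
  O: 1
Molecular formula: C11H20FNO.
Molar mass = 201.285 g/mol.
Mass from N: 1 × 14.007 = 14.007 g/mol.
%N = 14.007 / 201.285 × 100 = 6.96%.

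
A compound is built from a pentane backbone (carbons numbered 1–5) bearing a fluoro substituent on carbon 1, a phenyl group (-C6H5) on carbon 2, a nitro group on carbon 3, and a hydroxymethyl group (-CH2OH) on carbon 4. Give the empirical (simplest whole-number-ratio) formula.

C12H16FNO3

Atom tally by fragment:
  FCH2 → C:1 H:2 F:1
  CH(C6H5) → C:7 H:6
  CH(NO2) → C:1 H:1 N:1 O:2
  CH(CH2OH) → C:2 H:4 O:1
  CH3 → C:1 H:3
Element totals:
  C: 12
  H: 16
  F: 1
  N: 1
  O: 3
Molecular formula: C12H16FNO3.
gcd of subscripts (12, 1, 16, 1, 3) = 1, so the empirical formula equals the molecular formula.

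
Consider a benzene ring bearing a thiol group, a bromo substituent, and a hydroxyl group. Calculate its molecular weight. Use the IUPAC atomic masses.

Atom tally by fragment:
  benzene ring core → C:6 H:6
  (− 3 ring H displaced by substituents)
  + SH → S:1 H:1
  + Br → Br:1
  + OH → O:1 H:1
Element totals:
  C: 6
  H: 5
  Br: 1
  O: 1
  S: 1
Molecular formula: C6H5BrOS.
  M = 6(12.011) + 5(1.008) + 79.904 + 15.999 + 32.06
    = 72.066 + 5.040 + 79.904 + 15.999 + 32.060 = 205.069

205.07 g/mol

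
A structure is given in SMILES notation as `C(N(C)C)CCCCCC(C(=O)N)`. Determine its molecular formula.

Atom tally by fragment:
  (CH3)2NCH2 → C:3 H:8 N:1
  CH2 → C:1 H:2
  CH2 → C:1 H:2
  CH2 → C:1 H:2
  CH2 → C:1 H:2
  CH2 → C:1 H:2
  CH2CONH2 → C:2 H:4 O:1 N:1
Element totals:
  C: 10
  H: 22
  N: 2
  O: 1

C10H22N2O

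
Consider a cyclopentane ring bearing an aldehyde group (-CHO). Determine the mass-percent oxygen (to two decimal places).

16.30%

Atom tally by fragment:
  cyclopentane ring core → C:5 H:10
  (− 1 ring H displaced by substituents)
  + CHO → C:1 H:1 O:1
Element totals:
  C: 6
  H: 10
  O: 1
Molecular formula: C6H10O.
Molar mass = 98.145 g/mol.
Mass from O: 1 × 15.999 = 15.999 g/mol.
%O = 15.999 / 98.145 × 100 = 16.30%.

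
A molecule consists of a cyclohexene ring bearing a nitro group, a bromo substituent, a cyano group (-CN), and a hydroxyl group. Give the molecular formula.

C7H7BrN2O3

Atom tally by fragment:
  cyclohexene ring core → C:6 H:10
  (− 4 ring H displaced by substituents)
  + NO2 → N:1 O:2
  + Br → Br:1
  + CN → C:1 N:1
  + OH → O:1 H:1
Element totals:
  C: 7
  H: 7
  Br: 1
  N: 2
  O: 3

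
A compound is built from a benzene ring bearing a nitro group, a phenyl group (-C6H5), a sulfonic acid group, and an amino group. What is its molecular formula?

Atom tally by fragment:
  benzene ring core → C:6 H:6
  (− 4 ring H displaced by substituents)
  + NO2 → N:1 O:2
  + C6H5 → C:6 H:5
  + SO3H → S:1 O:3 H:1
  + NH2 → N:1 H:2
Element totals:
  C: 12
  H: 10
  N: 2
  O: 5
  S: 1

C12H10N2O5S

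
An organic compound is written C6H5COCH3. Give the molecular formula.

C8H8O

Atom tally by fragment:
  benzene ring core → C:6 H:6
  (− 1 ring H displaced by substituents)
  + COCH3 → C:2 H:3 O:1
Element totals:
  C: 8
  H: 8
  O: 1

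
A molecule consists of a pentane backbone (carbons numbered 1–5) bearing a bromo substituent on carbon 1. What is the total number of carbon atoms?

Atom tally by fragment:
  BrCH2 → C:1 H:2 Br:1
  CH2 → C:1 H:2
  CH2 → C:1 H:2
  CH2 → C:1 H:2
  CH3 → C:1 H:3
Element totals:
  C: 5
  H: 11
  Br: 1

5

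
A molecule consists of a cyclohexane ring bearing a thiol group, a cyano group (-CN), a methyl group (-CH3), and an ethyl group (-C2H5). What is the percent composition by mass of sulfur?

Atom tally by fragment:
  cyclohexane ring core → C:6 H:12
  (− 4 ring H displaced by substituents)
  + SH → S:1 H:1
  + CN → C:1 N:1
  + CH3 → C:1 H:3
  + C2H5 → C:2 H:5
Element totals:
  C: 10
  H: 17
  N: 1
  S: 1
Molecular formula: C10H17NS.
Molar mass = 183.313 g/mol.
Mass from S: 1 × 32.06 = 32.060 g/mol.
%S = 32.060 / 183.313 × 100 = 17.49%.

17.49%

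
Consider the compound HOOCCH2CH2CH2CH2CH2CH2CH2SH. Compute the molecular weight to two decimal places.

Atom tally by fragment:
  HOOCCH2 → C:2 H:3 O:2
  CH2 → C:1 H:2
  CH2 → C:1 H:2
  CH2 → C:1 H:2
  CH2 → C:1 H:2
  CH2 → C:1 H:2
  CH2SH → C:1 H:3 S:1
Element totals:
  C: 8
  H: 16
  O: 2
  S: 1
Molecular formula: C8H16O2S.
  M = 8(12.011) + 16(1.008) + 2(15.999) + 32.06
    = 96.088 + 16.128 + 31.998 + 32.060 = 176.274

176.27 g/mol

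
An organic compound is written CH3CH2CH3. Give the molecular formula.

C3H8

Atom tally by fragment:
  CH3 → C:1 H:3
  CH2 → C:1 H:2
  CH3 → C:1 H:3
Element totals:
  C: 3
  H: 8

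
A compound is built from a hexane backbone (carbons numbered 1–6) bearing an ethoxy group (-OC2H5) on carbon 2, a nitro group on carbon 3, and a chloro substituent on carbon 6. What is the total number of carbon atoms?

8

Atom tally by fragment:
  CH3 → C:1 H:3
  CH(OC2H5) → C:3 H:6 O:1
  CH(NO2) → C:1 H:1 N:1 O:2
  CH2 → C:1 H:2
  CH2 → C:1 H:2
  CH2Cl → C:1 H:2 Cl:1
Element totals:
  C: 8
  H: 16
  Cl: 1
  N: 1
  O: 3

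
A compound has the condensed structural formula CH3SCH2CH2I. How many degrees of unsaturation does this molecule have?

0

Atom tally by fragment:
  CH3SCH2 → C:2 H:5 S:1
  CH2I → C:1 H:2 I:1
Element totals:
  C: 3
  H: 7
  I: 1
  S: 1
Molecular formula: C3H7IS.
DoU = (2C + 2 + N − H − X) / 2 = (2·3 + 2 + 0 − 7 − 1) / 2 = 0.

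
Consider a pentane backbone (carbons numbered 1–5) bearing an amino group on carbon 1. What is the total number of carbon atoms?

Atom tally by fragment:
  H2NCH2 → C:1 H:4 N:1
  CH2 → C:1 H:2
  CH2 → C:1 H:2
  CH2 → C:1 H:2
  CH3 → C:1 H:3
Element totals:
  C: 5
  H: 13
  N: 1

5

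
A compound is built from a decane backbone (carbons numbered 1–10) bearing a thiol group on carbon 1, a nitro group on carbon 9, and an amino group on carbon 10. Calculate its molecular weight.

234.36 g/mol

Atom tally by fragment:
  HSCH2 → C:1 H:3 S:1
  CH2 → C:1 H:2
  CH2 → C:1 H:2
  CH2 → C:1 H:2
  CH2 → C:1 H:2
  CH2 → C:1 H:2
  CH2 → C:1 H:2
  CH2 → C:1 H:2
  CH(NO2) → C:1 H:1 N:1 O:2
  CH2NH2 → C:1 H:4 N:1
Element totals:
  C: 10
  H: 22
  N: 2
  O: 2
  S: 1
Molecular formula: C10H22N2O2S.
  M = 10(12.011) + 22(1.008) + 2(14.007) + 2(15.999) + 32.06
    = 120.110 + 22.176 + 28.014 + 31.998 + 32.060 = 234.358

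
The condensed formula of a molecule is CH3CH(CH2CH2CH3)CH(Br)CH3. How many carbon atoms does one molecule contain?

Element totals:
  C: 7
  H: 15
  Br: 1

7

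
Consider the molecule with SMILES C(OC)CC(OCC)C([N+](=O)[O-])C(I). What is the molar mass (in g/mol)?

317.12 g/mol

Atom tally by fragment:
  CH3OCH2 → C:2 H:5 O:1
  CH2 → C:1 H:2
  CH(OC2H5) → C:3 H:6 O:1
  CH(NO2) → C:1 H:1 N:1 O:2
  CH2I → C:1 H:2 I:1
Element totals:
  C: 8
  H: 16
  I: 1
  N: 1
  O: 4
Molecular formula: C8H16INO4.
  M = 8(12.011) + 16(1.008) + 126.904 + 14.007 + 4(15.999)
    = 96.088 + 16.128 + 126.904 + 14.007 + 63.996 = 317.123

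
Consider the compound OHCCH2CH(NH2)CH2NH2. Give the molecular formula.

C4H10N2O

Element totals:
  C: 4
  H: 10
  N: 2
  O: 1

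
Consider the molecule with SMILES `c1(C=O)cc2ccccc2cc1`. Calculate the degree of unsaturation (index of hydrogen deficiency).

Atom tally by fragment:
  naphthalene ring system core → C:10 H:8
  (− 1 ring H displaced by substituents)
  + CHO → C:1 H:1 O:1
Element totals:
  C: 11
  H: 8
  O: 1
Molecular formula: C11H8O.
DoU = (2C + 2 + N − H − X) / 2 = (2·11 + 2 + 0 − 8 − 0) / 2 = 8.

8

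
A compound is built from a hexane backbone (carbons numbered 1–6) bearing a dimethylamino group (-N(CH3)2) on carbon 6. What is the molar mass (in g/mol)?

129.25 g/mol

Atom tally by fragment:
  CH3 → C:1 H:3
  CH2 → C:1 H:2
  CH2 → C:1 H:2
  CH2 → C:1 H:2
  CH2 → C:1 H:2
  CH2N(CH3)2 → C:3 H:8 N:1
Element totals:
  C: 8
  H: 19
  N: 1
Molecular formula: C8H19N.
  M = 8(12.011) + 19(1.008) + 14.007
    = 96.088 + 19.152 + 14.007 = 129.247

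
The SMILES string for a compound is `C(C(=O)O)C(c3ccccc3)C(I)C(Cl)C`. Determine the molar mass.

352.60 g/mol

Atom tally by fragment:
  HOOCCH2 → C:2 H:3 O:2
  CH(C6H5) → C:7 H:6
  CH(I) → C:1 H:1 I:1
  CH(Cl) → C:1 H:1 Cl:1
  CH3 → C:1 H:3
Element totals:
  C: 12
  H: 14
  Cl: 1
  I: 1
  O: 2
Molecular formula: C12H14ClIO2.
  M = 12(12.011) + 14(1.008) + 35.45 + 126.904 + 2(15.999)
    = 144.132 + 14.112 + 35.450 + 126.904 + 31.998 = 352.596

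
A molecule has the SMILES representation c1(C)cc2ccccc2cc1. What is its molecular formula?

C11H10

Atom tally by fragment:
  naphthalene ring system core → C:10 H:8
  (− 1 ring H displaced by substituents)
  + CH3 → C:1 H:3
Element totals:
  C: 11
  H: 10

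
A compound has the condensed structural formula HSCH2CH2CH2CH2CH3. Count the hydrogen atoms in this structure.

12

Atom tally by fragment:
  HSCH2 → C:1 H:3 S:1
  CH2 → C:1 H:2
  CH2 → C:1 H:2
  CH2 → C:1 H:2
  CH3 → C:1 H:3
Element totals:
  C: 5
  H: 12
  S: 1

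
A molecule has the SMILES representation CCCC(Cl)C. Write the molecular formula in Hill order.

C5H11Cl

Atom tally by fragment:
  CH3 → C:1 H:3
  CH2 → C:1 H:2
  CH2 → C:1 H:2
  CH(Cl) → C:1 H:1 Cl:1
  CH3 → C:1 H:3
Element totals:
  C: 5
  H: 11
  Cl: 1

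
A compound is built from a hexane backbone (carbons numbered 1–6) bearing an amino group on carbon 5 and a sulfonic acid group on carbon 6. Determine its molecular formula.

C6H15NO3S

Atom tally by fragment:
  CH3 → C:1 H:3
  CH2 → C:1 H:2
  CH2 → C:1 H:2
  CH2 → C:1 H:2
  CH(NH2) → C:1 H:3 N:1
  CH2SO3H → C:1 H:3 S:1 O:3
Element totals:
  C: 6
  H: 15
  N: 1
  O: 3
  S: 1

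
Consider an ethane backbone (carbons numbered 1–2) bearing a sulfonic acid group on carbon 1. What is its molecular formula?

C2H6O3S

Atom tally by fragment:
  HO3SCH2 → C:1 H:3 S:1 O:3
  CH3 → C:1 H:3
Element totals:
  C: 2
  H: 6
  O: 3
  S: 1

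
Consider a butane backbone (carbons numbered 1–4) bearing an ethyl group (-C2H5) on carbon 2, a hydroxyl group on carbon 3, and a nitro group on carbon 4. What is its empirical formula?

Atom tally by fragment:
  CH3 → C:1 H:3
  CH(C2H5) → C:3 H:6
  CH(OH) → C:1 H:2 O:1
  CH2NO2 → C:1 H:2 N:1 O:2
Element totals:
  C: 6
  H: 13
  N: 1
  O: 3
Molecular formula: C6H13NO3.
gcd of subscripts (6, 13, 1, 3) = 1, so the empirical formula equals the molecular formula.

C6H13NO3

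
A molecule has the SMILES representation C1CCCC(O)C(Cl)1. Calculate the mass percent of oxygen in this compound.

11.89%

Atom tally by fragment:
  cyclohexane ring core → C:6 H:12
  (− 2 ring H displaced by substituents)
  + OH → O:1 H:1
  + Cl → Cl:1
Element totals:
  C: 6
  H: 11
  Cl: 1
  O: 1
Molecular formula: C6H11ClO.
Molar mass = 134.603 g/mol.
Mass from O: 1 × 15.999 = 15.999 g/mol.
%O = 15.999 / 134.603 × 100 = 11.89%.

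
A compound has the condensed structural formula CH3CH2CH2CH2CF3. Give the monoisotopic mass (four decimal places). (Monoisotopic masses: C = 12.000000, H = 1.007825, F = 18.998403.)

126.0656

Element totals:
  C: 5
  H: 9
  F: 3
Molecular formula: C5H9F3.
  M = 5(12.0) + 9(1.007825) + 3(18.998403)
    = 60.000000 + 9.070425 + 56.995209 = 126.065634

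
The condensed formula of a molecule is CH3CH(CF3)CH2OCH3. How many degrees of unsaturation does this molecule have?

Atom tally by fragment:
  CH3 → C:1 H:3
  CH(CF3) → C:2 H:1 F:3
  CH2OCH3 → C:2 H:5 O:1
Element totals:
  C: 5
  H: 9
  F: 3
  O: 1
Molecular formula: C5H9F3O.
DoU = (2C + 2 + N − H − X) / 2 = (2·5 + 2 + 0 − 9 − 3) / 2 = 0.

0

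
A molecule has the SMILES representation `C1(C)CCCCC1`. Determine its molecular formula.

C7H14

Atom tally by fragment:
  cyclohexane ring core → C:6 H:12
  (− 1 ring H displaced by substituents)
  + CH3 → C:1 H:3
Element totals:
  C: 7
  H: 14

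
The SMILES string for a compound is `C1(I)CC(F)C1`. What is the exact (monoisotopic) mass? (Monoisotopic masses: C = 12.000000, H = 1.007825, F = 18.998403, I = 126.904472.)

199.9498

Atom tally by fragment:
  cyclobutane ring core → C:4 H:8
  (− 2 ring H displaced by substituents)
  + I → I:1
  + F → F:1
Element totals:
  C: 4
  H: 6
  F: 1
  I: 1
Molecular formula: C4H6FI.
  M = 4(12.0) + 6(1.007825) + 18.998403 + 126.904472
    = 48.000000 + 6.046950 + 18.998403 + 126.904472 = 199.949825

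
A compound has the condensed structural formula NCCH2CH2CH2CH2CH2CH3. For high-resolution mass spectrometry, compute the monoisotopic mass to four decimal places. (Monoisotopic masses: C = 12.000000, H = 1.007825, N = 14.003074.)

Element totals:
  C: 7
  H: 13
  N: 1
Molecular formula: C7H13N.
  M = 7(12.0) + 13(1.007825) + 14.003074
    = 84.000000 + 13.101725 + 14.003074 = 111.104799

111.1048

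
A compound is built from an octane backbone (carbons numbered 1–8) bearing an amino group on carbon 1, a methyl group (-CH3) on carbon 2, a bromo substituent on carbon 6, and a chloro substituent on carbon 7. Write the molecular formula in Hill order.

Atom tally by fragment:
  H2NCH2 → C:1 H:4 N:1
  CH(CH3) → C:2 H:4
  CH2 → C:1 H:2
  CH2 → C:1 H:2
  CH2 → C:1 H:2
  CH(Br) → C:1 H:1 Br:1
  CH(Cl) → C:1 H:1 Cl:1
  CH3 → C:1 H:3
Element totals:
  C: 9
  H: 19
  Br: 1
  Cl: 1
  N: 1

C9H19BrClN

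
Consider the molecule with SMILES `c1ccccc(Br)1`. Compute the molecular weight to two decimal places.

Atom tally by fragment:
  benzene ring core → C:6 H:6
  (− 1 ring H displaced by substituents)
  + Br → Br:1
Element totals:
  C: 6
  H: 5
  Br: 1
Molecular formula: C6H5Br.
  M = 6(12.011) + 5(1.008) + 79.904
    = 72.066 + 5.040 + 79.904 = 157.010

157.01 g/mol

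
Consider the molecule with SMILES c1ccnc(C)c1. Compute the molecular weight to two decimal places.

Atom tally by fragment:
  pyridine ring core → C:5 H:5 N:1
  (− 1 ring H displaced by substituents)
  + CH3 → C:1 H:3
Element totals:
  C: 6
  H: 7
  N: 1
Molecular formula: C6H7N.
  M = 6(12.011) + 7(1.008) + 14.007
    = 72.066 + 7.056 + 14.007 = 93.129

93.13 g/mol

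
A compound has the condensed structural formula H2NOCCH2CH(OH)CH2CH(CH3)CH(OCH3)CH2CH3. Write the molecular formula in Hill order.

C10H21NO3

Element totals:
  C: 10
  H: 21
  N: 1
  O: 3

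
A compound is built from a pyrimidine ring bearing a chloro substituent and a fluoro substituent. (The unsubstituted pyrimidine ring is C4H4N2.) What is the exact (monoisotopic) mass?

Atom tally by fragment:
  pyrimidine ring core → C:4 H:4 N:2
  (− 2 ring H displaced by substituents)
  + Cl → Cl:1
  + F → F:1
Element totals:
  C: 4
  H: 2
  Cl: 1
  F: 1
  N: 2
Molecular formula: C4H2ClFN2.
  M = 4(12.0) + 2(1.007825) + 34.968853 + 18.998403 + 2(14.003074)
    = 48.000000 + 2.015650 + 34.968853 + 18.998403 + 28.006148 = 131.989054

131.9891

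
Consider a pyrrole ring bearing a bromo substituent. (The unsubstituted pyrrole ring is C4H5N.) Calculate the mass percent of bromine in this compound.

54.73%

Atom tally by fragment:
  pyrrole ring core → C:4 H:5 N:1
  (− 1 ring H displaced by substituents)
  + Br → Br:1
Element totals:
  C: 4
  H: 4
  Br: 1
  N: 1
Molecular formula: C4H4BrN.
Molar mass = 145.987 g/mol.
Mass from Br: 1 × 79.904 = 79.904 g/mol.
%Br = 79.904 / 145.987 × 100 = 54.73%.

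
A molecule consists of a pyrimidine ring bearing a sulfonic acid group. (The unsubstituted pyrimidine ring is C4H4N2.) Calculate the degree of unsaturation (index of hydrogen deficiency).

4

Atom tally by fragment:
  pyrimidine ring core → C:4 H:4 N:2
  (− 1 ring H displaced by substituents)
  + SO3H → S:1 O:3 H:1
Element totals:
  C: 4
  H: 4
  N: 2
  O: 3
  S: 1
Molecular formula: C4H4N2O3S.
DoU = (2C + 2 + N − H − X) / 2 = (2·4 + 2 + 2 − 4 − 0) / 2 = 4.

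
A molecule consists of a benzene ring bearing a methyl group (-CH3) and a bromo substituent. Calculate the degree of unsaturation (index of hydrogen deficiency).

4

Atom tally by fragment:
  benzene ring core → C:6 H:6
  (− 2 ring H displaced by substituents)
  + CH3 → C:1 H:3
  + Br → Br:1
Element totals:
  C: 7
  H: 7
  Br: 1
Molecular formula: C7H7Br.
DoU = (2C + 2 + N − H − X) / 2 = (2·7 + 2 + 0 − 7 − 1) / 2 = 4.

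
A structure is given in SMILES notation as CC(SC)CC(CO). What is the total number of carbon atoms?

6

Atom tally by fragment:
  CH3 → C:1 H:3
  CH(SCH3) → C:2 H:4 S:1
  CH2 → C:1 H:2
  CH2CH2OH → C:2 H:5 O:1
Element totals:
  C: 6
  H: 14
  O: 1
  S: 1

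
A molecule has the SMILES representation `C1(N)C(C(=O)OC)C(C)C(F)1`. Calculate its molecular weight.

Atom tally by fragment:
  cyclobutane ring core → C:4 H:8
  (− 4 ring H displaced by substituents)
  + NH2 → N:1 H:2
  + COOCH3 → C:2 H:3 O:2
  + CH3 → C:1 H:3
  + F → F:1
Element totals:
  C: 7
  H: 12
  F: 1
  N: 1
  O: 2
Molecular formula: C7H12FNO2.
  M = 7(12.011) + 12(1.008) + 18.998 + 14.007 + 2(15.999)
    = 84.077 + 12.096 + 18.998 + 14.007 + 31.998 = 161.176

161.18 g/mol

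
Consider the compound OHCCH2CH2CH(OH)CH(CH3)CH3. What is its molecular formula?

Atom tally by fragment:
  OHCCH2 → C:2 H:3 O:1
  CH2 → C:1 H:2
  CH(OH) → C:1 H:2 O:1
  CH(CH3) → C:2 H:4
  CH3 → C:1 H:3
Element totals:
  C: 7
  H: 14
  O: 2

C7H14O2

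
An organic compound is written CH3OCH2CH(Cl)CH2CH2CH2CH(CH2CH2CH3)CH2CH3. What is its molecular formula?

Atom tally by fragment:
  CH3OCH2 → C:2 H:5 O:1
  CH(Cl) → C:1 H:1 Cl:1
  CH2 → C:1 H:2
  CH2 → C:1 H:2
  CH2 → C:1 H:2
  CH(CH2CH2CH3) → C:4 H:8
  CH2 → C:1 H:2
  CH3 → C:1 H:3
Element totals:
  C: 12
  H: 25
  Cl: 1
  O: 1

C12H25ClO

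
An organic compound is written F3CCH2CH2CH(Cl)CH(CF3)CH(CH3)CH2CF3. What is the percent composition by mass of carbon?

35.47%

Element totals:
  C: 10
  H: 12
  Cl: 1
  F: 9
Molecular formula: C10H12ClF9.
Molar mass = 338.638 g/mol.
Mass from C: 10 × 12.011 = 120.110 g/mol.
%C = 120.110 / 338.638 × 100 = 35.47%.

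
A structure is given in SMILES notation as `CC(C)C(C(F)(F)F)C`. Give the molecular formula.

C6H11F3

Atom tally by fragment:
  CH3 → C:1 H:3
  CH(CH3) → C:2 H:4
  CH(CF3) → C:2 H:1 F:3
  CH3 → C:1 H:3
Element totals:
  C: 6
  H: 11
  F: 3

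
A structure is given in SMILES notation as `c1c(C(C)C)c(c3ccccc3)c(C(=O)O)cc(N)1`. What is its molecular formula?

C16H17NO2

Atom tally by fragment:
  benzene ring core → C:6 H:6
  (− 4 ring H displaced by substituents)
  + CH(CH3)2 → C:3 H:7
  + C6H5 → C:6 H:5
  + COOH → C:1 H:1 O:2
  + NH2 → N:1 H:2
Element totals:
  C: 16
  H: 17
  N: 1
  O: 2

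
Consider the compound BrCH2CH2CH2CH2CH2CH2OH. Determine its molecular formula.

C6H13BrO

Atom tally by fragment:
  BrCH2 → C:1 H:2 Br:1
  CH2 → C:1 H:2
  CH2 → C:1 H:2
  CH2 → C:1 H:2
  CH2CH2OH → C:2 H:5 O:1
Element totals:
  C: 6
  H: 13
  Br: 1
  O: 1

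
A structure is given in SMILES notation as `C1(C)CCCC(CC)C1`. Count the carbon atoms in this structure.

9

Atom tally by fragment:
  cyclohexane ring core → C:6 H:12
  (− 2 ring H displaced by substituents)
  + CH3 → C:1 H:3
  + C2H5 → C:2 H:5
Element totals:
  C: 9
  H: 18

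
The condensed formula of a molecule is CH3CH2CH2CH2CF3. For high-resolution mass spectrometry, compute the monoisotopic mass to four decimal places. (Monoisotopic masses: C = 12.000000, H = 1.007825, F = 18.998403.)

Element totals:
  C: 5
  H: 9
  F: 3
Molecular formula: C5H9F3.
  M = 5(12.0) + 9(1.007825) + 3(18.998403)
    = 60.000000 + 9.070425 + 56.995209 = 126.065634

126.0656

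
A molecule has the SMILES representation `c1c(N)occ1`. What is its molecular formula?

Atom tally by fragment:
  furan ring core → C:4 H:4 O:1
  (− 1 ring H displaced by substituents)
  + NH2 → N:1 H:2
Element totals:
  C: 4
  H: 5
  N: 1
  O: 1

C4H5NO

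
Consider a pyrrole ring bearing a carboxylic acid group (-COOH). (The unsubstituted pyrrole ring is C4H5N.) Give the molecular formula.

C5H5NO2

Atom tally by fragment:
  pyrrole ring core → C:4 H:5 N:1
  (− 1 ring H displaced by substituents)
  + COOH → C:1 H:1 O:2
Element totals:
  C: 5
  H: 5
  N: 1
  O: 2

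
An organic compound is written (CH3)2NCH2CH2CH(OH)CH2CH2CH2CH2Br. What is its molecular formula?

C9H20BrNO

Atom tally by fragment:
  (CH3)2NCH2 → C:3 H:8 N:1
  CH2 → C:1 H:2
  CH(OH) → C:1 H:2 O:1
  CH2 → C:1 H:2
  CH2 → C:1 H:2
  CH2 → C:1 H:2
  CH2Br → C:1 H:2 Br:1
Element totals:
  C: 9
  H: 20
  Br: 1
  N: 1
  O: 1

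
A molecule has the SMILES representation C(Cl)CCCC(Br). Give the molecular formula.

Atom tally by fragment:
  ClCH2 → C:1 H:2 Cl:1
  CH2 → C:1 H:2
  CH2 → C:1 H:2
  CH2 → C:1 H:2
  CH2Br → C:1 H:2 Br:1
Element totals:
  C: 5
  H: 10
  Br: 1
  Cl: 1

C5H10BrCl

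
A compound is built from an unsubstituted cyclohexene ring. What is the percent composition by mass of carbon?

87.73%

Atom tally by fragment:
  cyclohexene ring core → C:6 H:10
Element totals:
  C: 6
  H: 10
Molecular formula: C6H10.
Molar mass = 82.146 g/mol.
Mass from C: 6 × 12.011 = 72.066 g/mol.
%C = 72.066 / 82.146 × 100 = 87.73%.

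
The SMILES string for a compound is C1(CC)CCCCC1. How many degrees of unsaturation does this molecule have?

Atom tally by fragment:
  cyclohexane ring core → C:6 H:12
  (− 1 ring H displaced by substituents)
  + C2H5 → C:2 H:5
Element totals:
  C: 8
  H: 16
Molecular formula: C8H16.
DoU = (2C + 2 + N − H − X) / 2 = (2·8 + 2 + 0 − 16 − 0) / 2 = 1.

1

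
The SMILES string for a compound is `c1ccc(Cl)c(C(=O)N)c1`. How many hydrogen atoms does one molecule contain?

Atom tally by fragment:
  benzene ring core → C:6 H:6
  (− 2 ring H displaced by substituents)
  + Cl → Cl:1
  + CONH2 → C:1 H:2 O:1 N:1
Element totals:
  C: 7
  H: 6
  Cl: 1
  N: 1
  O: 1

6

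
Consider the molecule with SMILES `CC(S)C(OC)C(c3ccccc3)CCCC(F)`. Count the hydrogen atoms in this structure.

23

Atom tally by fragment:
  CH3 → C:1 H:3
  CH(SH) → C:1 H:2 S:1
  CH(OCH3) → C:2 H:4 O:1
  CH(C6H5) → C:7 H:6
  CH2 → C:1 H:2
  CH2 → C:1 H:2
  CH2 → C:1 H:2
  CH2F → C:1 H:2 F:1
Element totals:
  C: 15
  H: 23
  F: 1
  O: 1
  S: 1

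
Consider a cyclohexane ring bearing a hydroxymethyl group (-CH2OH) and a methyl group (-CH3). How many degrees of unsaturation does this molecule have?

Atom tally by fragment:
  cyclohexane ring core → C:6 H:12
  (− 2 ring H displaced by substituents)
  + CH2OH → C:1 H:3 O:1
  + CH3 → C:1 H:3
Element totals:
  C: 8
  H: 16
  O: 1
Molecular formula: C8H16O.
DoU = (2C + 2 + N − H − X) / 2 = (2·8 + 2 + 0 − 16 − 0) / 2 = 1.

1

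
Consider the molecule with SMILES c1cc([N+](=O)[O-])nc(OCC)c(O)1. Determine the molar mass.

184.15 g/mol

Atom tally by fragment:
  pyridine ring core → C:5 H:5 N:1
  (− 3 ring H displaced by substituents)
  + NO2 → N:1 O:2
  + OC2H5 → C:2 H:5 O:1
  + OH → O:1 H:1
Element totals:
  C: 7
  H: 8
  N: 2
  O: 4
Molecular formula: C7H8N2O4.
  M = 7(12.011) + 8(1.008) + 2(14.007) + 4(15.999)
    = 84.077 + 8.064 + 28.014 + 63.996 = 184.151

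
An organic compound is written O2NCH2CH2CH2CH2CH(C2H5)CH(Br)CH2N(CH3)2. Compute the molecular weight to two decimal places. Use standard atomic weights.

295.22 g/mol

Atom tally by fragment:
  O2NCH2 → C:1 H:2 N:1 O:2
  CH2 → C:1 H:2
  CH2 → C:1 H:2
  CH2 → C:1 H:2
  CH(C2H5) → C:3 H:6
  CH(Br) → C:1 H:1 Br:1
  CH2N(CH3)2 → C:3 H:8 N:1
Element totals:
  C: 11
  H: 23
  Br: 1
  N: 2
  O: 2
Molecular formula: C11H23BrN2O2.
  M = 11(12.011) + 23(1.008) + 79.904 + 2(14.007) + 2(15.999)
    = 132.121 + 23.184 + 79.904 + 28.014 + 31.998 = 295.221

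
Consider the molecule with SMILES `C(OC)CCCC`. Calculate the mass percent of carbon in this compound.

Atom tally by fragment:
  CH3OCH2 → C:2 H:5 O:1
  CH2 → C:1 H:2
  CH2 → C:1 H:2
  CH2 → C:1 H:2
  CH3 → C:1 H:3
Element totals:
  C: 6
  H: 14
  O: 1
Molecular formula: C6H14O.
Molar mass = 102.177 g/mol.
Mass from C: 6 × 12.011 = 72.066 g/mol.
%C = 72.066 / 102.177 × 100 = 70.53%.

70.53%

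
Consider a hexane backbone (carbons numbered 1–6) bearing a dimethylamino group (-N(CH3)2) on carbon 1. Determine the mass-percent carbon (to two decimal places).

Atom tally by fragment:
  (CH3)2NCH2 → C:3 H:8 N:1
  CH2 → C:1 H:2
  CH2 → C:1 H:2
  CH2 → C:1 H:2
  CH2 → C:1 H:2
  CH3 → C:1 H:3
Element totals:
  C: 8
  H: 19
  N: 1
Molecular formula: C8H19N.
Molar mass = 129.247 g/mol.
Mass from C: 8 × 12.011 = 96.088 g/mol.
%C = 96.088 / 129.247 × 100 = 74.34%.

74.34%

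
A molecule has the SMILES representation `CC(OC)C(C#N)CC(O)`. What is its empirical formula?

C7H13NO2

Atom tally by fragment:
  CH3 → C:1 H:3
  CH(OCH3) → C:2 H:4 O:1
  CH(CN) → C:2 H:1 N:1
  CH2 → C:1 H:2
  CH2OH → C:1 H:3 O:1
Element totals:
  C: 7
  H: 13
  N: 1
  O: 2
Molecular formula: C7H13NO2.
gcd of subscripts (7, 13, 1, 2) = 1, so the empirical formula equals the molecular formula.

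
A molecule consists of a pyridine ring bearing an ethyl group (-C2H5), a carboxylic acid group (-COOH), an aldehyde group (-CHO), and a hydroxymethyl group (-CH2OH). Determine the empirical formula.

C10H11NO4

Atom tally by fragment:
  pyridine ring core → C:5 H:5 N:1
  (− 4 ring H displaced by substituents)
  + C2H5 → C:2 H:5
  + COOH → C:1 H:1 O:2
  + CHO → C:1 H:1 O:1
  + CH2OH → C:1 H:3 O:1
Element totals:
  C: 10
  H: 11
  N: 1
  O: 4
Molecular formula: C10H11NO4.
gcd of subscripts (10, 11, 1, 4) = 1, so the empirical formula equals the molecular formula.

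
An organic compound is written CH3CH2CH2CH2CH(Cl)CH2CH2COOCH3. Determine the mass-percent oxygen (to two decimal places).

Element totals:
  C: 9
  H: 17
  Cl: 1
  O: 2
Molecular formula: C9H17ClO2.
Molar mass = 192.683 g/mol.
Mass from O: 2 × 15.999 = 31.998 g/mol.
%O = 31.998 / 192.683 × 100 = 16.61%.

16.61%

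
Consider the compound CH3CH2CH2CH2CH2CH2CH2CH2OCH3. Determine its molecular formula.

Element totals:
  C: 9
  H: 20
  O: 1

C9H20O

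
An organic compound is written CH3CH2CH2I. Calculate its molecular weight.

Atom tally by fragment:
  CH3 → C:1 H:3
  CH2 → C:1 H:2
  CH2I → C:1 H:2 I:1
Element totals:
  C: 3
  H: 7
  I: 1
Molecular formula: C3H7I.
  M = 3(12.011) + 7(1.008) + 126.904
    = 36.033 + 7.056 + 126.904 = 169.993

169.99 g/mol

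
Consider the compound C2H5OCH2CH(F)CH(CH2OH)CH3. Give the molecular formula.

C7H15FO2

Element totals:
  C: 7
  H: 15
  F: 1
  O: 2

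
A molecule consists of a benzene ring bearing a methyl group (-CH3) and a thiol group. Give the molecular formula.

Atom tally by fragment:
  benzene ring core → C:6 H:6
  (− 2 ring H displaced by substituents)
  + CH3 → C:1 H:3
  + SH → S:1 H:1
Element totals:
  C: 7
  H: 8
  S: 1

C7H8S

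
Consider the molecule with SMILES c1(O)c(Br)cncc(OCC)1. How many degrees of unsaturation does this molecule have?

4

Atom tally by fragment:
  pyridine ring core → C:5 H:5 N:1
  (− 3 ring H displaced by substituents)
  + OH → O:1 H:1
  + Br → Br:1
  + OC2H5 → C:2 H:5 O:1
Element totals:
  C: 7
  H: 8
  Br: 1
  N: 1
  O: 2
Molecular formula: C7H8BrNO2.
DoU = (2C + 2 + N − H − X) / 2 = (2·7 + 2 + 1 − 8 − 1) / 2 = 4.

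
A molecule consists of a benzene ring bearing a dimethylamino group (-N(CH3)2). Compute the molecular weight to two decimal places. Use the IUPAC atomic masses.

Atom tally by fragment:
  benzene ring core → C:6 H:6
  (− 1 ring H displaced by substituents)
  + N(CH3)2 → N:1 C:2 H:6
Element totals:
  C: 8
  H: 11
  N: 1
Molecular formula: C8H11N.
  M = 8(12.011) + 11(1.008) + 14.007
    = 96.088 + 11.088 + 14.007 = 121.183

121.18 g/mol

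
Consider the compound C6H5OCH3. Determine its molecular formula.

C7H8O

Atom tally by fragment:
  benzene ring core → C:6 H:6
  (− 1 ring H displaced by substituents)
  + OCH3 → C:1 H:3 O:1
Element totals:
  C: 7
  H: 8
  O: 1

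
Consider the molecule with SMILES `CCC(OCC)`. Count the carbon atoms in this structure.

Atom tally by fragment:
  CH3 → C:1 H:3
  CH2 → C:1 H:2
  CH2OC2H5 → C:3 H:7 O:1
Element totals:
  C: 5
  H: 12
  O: 1

5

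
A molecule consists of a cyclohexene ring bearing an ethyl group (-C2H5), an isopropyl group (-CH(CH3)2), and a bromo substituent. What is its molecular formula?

Atom tally by fragment:
  cyclohexene ring core → C:6 H:10
  (− 3 ring H displaced by substituents)
  + C2H5 → C:2 H:5
  + CH(CH3)2 → C:3 H:7
  + Br → Br:1
Element totals:
  C: 11
  H: 19
  Br: 1

C11H19Br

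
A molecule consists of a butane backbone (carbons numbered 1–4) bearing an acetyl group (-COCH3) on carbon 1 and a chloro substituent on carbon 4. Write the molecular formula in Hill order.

C6H11ClO

Atom tally by fragment:
  CH3COCH2 → C:3 H:5 O:1
  CH2 → C:1 H:2
  CH2 → C:1 H:2
  CH2Cl → C:1 H:2 Cl:1
Element totals:
  C: 6
  H: 11
  Cl: 1
  O: 1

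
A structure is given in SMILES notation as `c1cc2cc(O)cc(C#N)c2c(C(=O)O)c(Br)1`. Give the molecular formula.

C12H6BrNO3

Atom tally by fragment:
  naphthalene ring system core → C:10 H:8
  (− 4 ring H displaced by substituents)
  + OH → O:1 H:1
  + CN → C:1 N:1
  + COOH → C:1 H:1 O:2
  + Br → Br:1
Element totals:
  C: 12
  H: 6
  Br: 1
  N: 1
  O: 3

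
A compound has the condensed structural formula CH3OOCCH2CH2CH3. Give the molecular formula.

Element totals:
  C: 5
  H: 10
  O: 2

C5H10O2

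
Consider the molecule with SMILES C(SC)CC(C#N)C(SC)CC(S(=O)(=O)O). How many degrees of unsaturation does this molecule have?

Atom tally by fragment:
  CH3SCH2 → C:2 H:5 S:1
  CH2 → C:1 H:2
  CH(CN) → C:2 H:1 N:1
  CH(SCH3) → C:2 H:4 S:1
  CH2 → C:1 H:2
  CH2SO3H → C:1 H:3 S:1 O:3
Element totals:
  C: 9
  H: 17
  N: 1
  O: 3
  S: 3
Molecular formula: C9H17NO3S3.
DoU = (2C + 2 + N − H − X) / 2 = (2·9 + 2 + 1 − 17 − 0) / 2 = 2.

2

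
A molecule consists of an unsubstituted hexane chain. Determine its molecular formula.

Atom tally by fragment:
  CH3 → C:1 H:3
  CH2 → C:1 H:2
  CH2 → C:1 H:2
  CH2 → C:1 H:2
  CH2 → C:1 H:2
  CH3 → C:1 H:3
Element totals:
  C: 6
  H: 14

C6H14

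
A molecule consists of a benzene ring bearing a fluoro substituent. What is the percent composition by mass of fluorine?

Atom tally by fragment:
  benzene ring core → C:6 H:6
  (− 1 ring H displaced by substituents)
  + F → F:1
Element totals:
  C: 6
  H: 5
  F: 1
Molecular formula: C6H5F.
Molar mass = 96.104 g/mol.
Mass from F: 1 × 18.998 = 18.998 g/mol.
%F = 18.998 / 96.104 × 100 = 19.77%.

19.77%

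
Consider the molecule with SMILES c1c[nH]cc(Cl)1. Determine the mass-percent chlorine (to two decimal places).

Atom tally by fragment:
  pyrrole ring core → C:4 H:5 N:1
  (− 1 ring H displaced by substituents)
  + Cl → Cl:1
Element totals:
  C: 4
  H: 4
  Cl: 1
  N: 1
Molecular formula: C4H4ClN.
Molar mass = 101.533 g/mol.
Mass from Cl: 1 × 35.45 = 35.450 g/mol.
%Cl = 35.450 / 101.533 × 100 = 34.91%.

34.91%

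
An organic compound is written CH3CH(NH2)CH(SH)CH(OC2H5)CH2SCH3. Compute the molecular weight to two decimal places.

209.37 g/mol

Atom tally by fragment:
  CH3 → C:1 H:3
  CH(NH2) → C:1 H:3 N:1
  CH(SH) → C:1 H:2 S:1
  CH(OC2H5) → C:3 H:6 O:1
  CH2SCH3 → C:2 H:5 S:1
Element totals:
  C: 8
  H: 19
  N: 1
  O: 1
  S: 2
Molecular formula: C8H19NOS2.
  M = 8(12.011) + 19(1.008) + 14.007 + 15.999 + 2(32.06)
    = 96.088 + 19.152 + 14.007 + 15.999 + 64.120 = 209.366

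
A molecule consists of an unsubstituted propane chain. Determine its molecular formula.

Atom tally by fragment:
  CH3 → C:1 H:3
  CH2 → C:1 H:2
  CH3 → C:1 H:3
Element totals:
  C: 3
  H: 8

C3H8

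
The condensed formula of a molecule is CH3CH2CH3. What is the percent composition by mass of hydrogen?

18.29%

Element totals:
  C: 3
  H: 8
Molecular formula: C3H8.
Molar mass = 44.097 g/mol.
Mass from H: 8 × 1.008 = 8.064 g/mol.
%H = 8.064 / 44.097 × 100 = 18.29%.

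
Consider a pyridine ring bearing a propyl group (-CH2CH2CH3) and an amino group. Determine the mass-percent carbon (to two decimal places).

Atom tally by fragment:
  pyridine ring core → C:5 H:5 N:1
  (− 2 ring H displaced by substituents)
  + CH2CH2CH3 → C:3 H:7
  + NH2 → N:1 H:2
Element totals:
  C: 8
  H: 12
  N: 2
Molecular formula: C8H12N2.
Molar mass = 136.198 g/mol.
Mass from C: 8 × 12.011 = 96.088 g/mol.
%C = 96.088 / 136.198 × 100 = 70.55%.

70.55%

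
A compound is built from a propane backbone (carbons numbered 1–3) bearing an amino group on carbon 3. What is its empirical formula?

Atom tally by fragment:
  CH3 → C:1 H:3
  CH2 → C:1 H:2
  CH2NH2 → C:1 H:4 N:1
Element totals:
  C: 3
  H: 9
  N: 1
Molecular formula: C3H9N.
gcd of subscripts (3, 9, 1) = 1, so the empirical formula equals the molecular formula.

C3H9N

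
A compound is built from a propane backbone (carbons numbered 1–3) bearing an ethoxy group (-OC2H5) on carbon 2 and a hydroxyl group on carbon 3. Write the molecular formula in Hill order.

C5H12O2

Atom tally by fragment:
  CH3 → C:1 H:3
  CH(OC2H5) → C:3 H:6 O:1
  CH2OH → C:1 H:3 O:1
Element totals:
  C: 5
  H: 12
  O: 2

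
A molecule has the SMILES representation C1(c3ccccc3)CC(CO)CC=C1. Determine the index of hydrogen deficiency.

6

Atom tally by fragment:
  cyclohexene ring core → C:6 H:10
  (− 2 ring H displaced by substituents)
  + C6H5 → C:6 H:5
  + CH2OH → C:1 H:3 O:1
Element totals:
  C: 13
  H: 16
  O: 1
Molecular formula: C13H16O.
DoU = (2C + 2 + N − H − X) / 2 = (2·13 + 2 + 0 − 16 − 0) / 2 = 6.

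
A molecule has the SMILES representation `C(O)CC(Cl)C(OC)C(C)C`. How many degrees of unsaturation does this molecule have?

Atom tally by fragment:
  HOCH2 → C:1 H:3 O:1
  CH2 → C:1 H:2
  CH(Cl) → C:1 H:1 Cl:1
  CH(OCH3) → C:2 H:4 O:1
  CH(CH3) → C:2 H:4
  CH3 → C:1 H:3
Element totals:
  C: 8
  H: 17
  Cl: 1
  O: 2
Molecular formula: C8H17ClO2.
DoU = (2C + 2 + N − H − X) / 2 = (2·8 + 2 + 0 − 17 − 1) / 2 = 0.

0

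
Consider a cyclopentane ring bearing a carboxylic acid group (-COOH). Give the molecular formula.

Atom tally by fragment:
  cyclopentane ring core → C:5 H:10
  (− 1 ring H displaced by substituents)
  + COOH → C:1 H:1 O:2
Element totals:
  C: 6
  H: 10
  O: 2

C6H10O2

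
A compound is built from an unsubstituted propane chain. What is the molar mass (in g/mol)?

Atom tally by fragment:
  CH3 → C:1 H:3
  CH2 → C:1 H:2
  CH3 → C:1 H:3
Element totals:
  C: 3
  H: 8
Molecular formula: C3H8.
  M = 3(12.011) + 8(1.008)
    = 36.033 + 8.064 = 44.097

44.10 g/mol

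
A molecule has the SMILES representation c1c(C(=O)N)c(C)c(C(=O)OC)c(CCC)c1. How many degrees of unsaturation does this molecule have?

Atom tally by fragment:
  benzene ring core → C:6 H:6
  (− 4 ring H displaced by substituents)
  + CONH2 → C:1 H:2 O:1 N:1
  + CH3 → C:1 H:3
  + COOCH3 → C:2 H:3 O:2
  + CH2CH2CH3 → C:3 H:7
Element totals:
  C: 13
  H: 17
  N: 1
  O: 3
Molecular formula: C13H17NO3.
DoU = (2C + 2 + N − H − X) / 2 = (2·13 + 2 + 1 − 17 − 0) / 2 = 6.

6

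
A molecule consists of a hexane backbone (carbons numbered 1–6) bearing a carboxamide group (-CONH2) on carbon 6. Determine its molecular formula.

C7H15NO

Atom tally by fragment:
  CH3 → C:1 H:3
  CH2 → C:1 H:2
  CH2 → C:1 H:2
  CH2 → C:1 H:2
  CH2 → C:1 H:2
  CH2CONH2 → C:2 H:4 O:1 N:1
Element totals:
  C: 7
  H: 15
  N: 1
  O: 1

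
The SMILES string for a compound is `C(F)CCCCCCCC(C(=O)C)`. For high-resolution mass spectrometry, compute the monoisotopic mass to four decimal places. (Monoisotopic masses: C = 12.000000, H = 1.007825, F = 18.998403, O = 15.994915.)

188.1576

Atom tally by fragment:
  FCH2 → C:1 H:2 F:1
  CH2 → C:1 H:2
  CH2 → C:1 H:2
  CH2 → C:1 H:2
  CH2 → C:1 H:2
  CH2 → C:1 H:2
  CH2 → C:1 H:2
  CH2 → C:1 H:2
  CH2COCH3 → C:3 H:5 O:1
Element totals:
  C: 11
  H: 21
  F: 1
  O: 1
Molecular formula: C11H21FO.
  M = 11(12.0) + 21(1.007825) + 18.998403 + 15.994915
    = 132.000000 + 21.164325 + 18.998403 + 15.994915 = 188.157643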